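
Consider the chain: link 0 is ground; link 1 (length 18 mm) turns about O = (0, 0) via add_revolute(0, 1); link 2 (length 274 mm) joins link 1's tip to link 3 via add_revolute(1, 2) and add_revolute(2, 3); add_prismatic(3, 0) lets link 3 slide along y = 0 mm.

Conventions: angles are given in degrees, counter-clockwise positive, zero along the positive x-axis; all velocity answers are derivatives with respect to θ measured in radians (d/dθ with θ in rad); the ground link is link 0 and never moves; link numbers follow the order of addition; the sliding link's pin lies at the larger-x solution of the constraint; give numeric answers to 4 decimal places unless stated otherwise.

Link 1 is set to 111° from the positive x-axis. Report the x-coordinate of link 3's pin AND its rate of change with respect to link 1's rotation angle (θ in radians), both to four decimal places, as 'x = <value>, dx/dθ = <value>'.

geometry: r = 18 mm, L = 274 mm, e = 0 mm
crank pin P = (r cos θ, r sin θ) = (-6.450623, 16.804448)
h = r sin θ − e = 16.804448 − 0 = 16.804448
x = r cos θ + √(L² − h²) = -6.450623 + 273.484205 = 267.033582
dx/dθ = −r sin θ − h·r cos θ/√(L² − h²) (θ in radians; h = 16.804448) = -16.408084

x = 267.0336, dx/dθ = -16.4081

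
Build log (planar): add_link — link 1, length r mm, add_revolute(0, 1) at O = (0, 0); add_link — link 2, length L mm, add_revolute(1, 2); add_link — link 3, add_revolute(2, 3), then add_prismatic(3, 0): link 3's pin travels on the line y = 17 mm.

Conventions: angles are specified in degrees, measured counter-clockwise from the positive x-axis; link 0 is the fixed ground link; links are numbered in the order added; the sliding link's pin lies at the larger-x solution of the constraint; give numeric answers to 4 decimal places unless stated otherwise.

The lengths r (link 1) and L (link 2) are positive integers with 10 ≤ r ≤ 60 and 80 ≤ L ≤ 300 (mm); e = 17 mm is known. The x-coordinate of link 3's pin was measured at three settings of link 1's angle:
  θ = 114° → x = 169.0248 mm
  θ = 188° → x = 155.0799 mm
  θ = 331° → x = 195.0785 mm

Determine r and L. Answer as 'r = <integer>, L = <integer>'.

constraint per measurement: (x − r cos θ)² + (r sin θ − e)² = L²
subtracting the θ₁ and θ₂ equations cancels the r² and L² terms:
r = (x₁² − x₂²) / (2[(x₁cos θ₁ + e sin θ₁) − (x₂cos θ₂ + e sin θ₂)]) = 22.0000 → r = 22
L² = (x₁ − r cos θ₁)² + (r sin θ₁ − e)² = 31683.9885 → L = 178.0000 → L = 178
check at θ₃=331°: x = 195.0785 (printed 195.0785) ✓

r = 22, L = 178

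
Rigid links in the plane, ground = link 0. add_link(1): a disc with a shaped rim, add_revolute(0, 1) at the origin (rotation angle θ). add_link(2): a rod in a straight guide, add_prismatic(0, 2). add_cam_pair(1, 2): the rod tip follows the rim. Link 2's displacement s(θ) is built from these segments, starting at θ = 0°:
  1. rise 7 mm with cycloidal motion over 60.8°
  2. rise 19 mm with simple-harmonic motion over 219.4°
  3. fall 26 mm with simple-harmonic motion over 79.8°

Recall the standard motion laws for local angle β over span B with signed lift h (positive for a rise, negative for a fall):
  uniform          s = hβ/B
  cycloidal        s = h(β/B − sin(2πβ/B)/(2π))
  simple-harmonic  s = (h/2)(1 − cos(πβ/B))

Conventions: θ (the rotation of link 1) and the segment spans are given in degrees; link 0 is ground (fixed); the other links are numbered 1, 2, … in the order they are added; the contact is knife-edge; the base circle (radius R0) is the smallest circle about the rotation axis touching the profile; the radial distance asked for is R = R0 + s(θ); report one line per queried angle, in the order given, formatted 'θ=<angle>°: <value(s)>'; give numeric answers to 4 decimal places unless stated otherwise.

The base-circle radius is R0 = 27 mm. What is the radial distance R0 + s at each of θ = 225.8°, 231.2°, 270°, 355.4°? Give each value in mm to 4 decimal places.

segment 1 (0° to 60.8°, cycloidal, h = 7) is passed completely: s = 0.0000 + (7) = 7.0000
θ = 225.8° falls in segment 2 (60.8° to 280.2°, simple-harmonic, h = 19): β = 225.8 − 60.8 = 165°, B = 219.4°; Δs = 19/2·(1 − cos(π·0.7521)) = 16.2607; s = 7.0000 + 16.2607 = 23.2607
θ = 231.2° falls in segment 2 (60.8° to 280.2°, simple-harmonic, h = 19): β = 231.2 − 60.8 = 170.4°, B = 219.4°; Δs = 19/2·(1 − cos(π·0.7767)) = 16.7560; s = 7.0000 + 16.7560 = 23.7560
θ = 270° falls in segment 2 (60.8° to 280.2°, simple-harmonic, h = 19): β = 270 − 60.8 = 209.2°, B = 219.4°; Δs = 19/2·(1 − cos(π·0.9535)) = 18.8989; s = 7.0000 + 18.8989 = 25.8989
segment 2 (60.8° to 280.2°, simple-harmonic, h = 19) is passed completely: s = 7.0000 + (19) = 26.0000
θ = 355.4° falls in segment 3 (280.2° to 360°, simple-harmonic, h = -26): β = 355.4 − 280.2 = 75.2°, B = 79.8°; Δs = -26/2·(1 − cos(π·0.9424)) = -25.7874; s = 26.0000 − 25.7874 = 0.2126
θ=225.8°: R = R0 + s = 27 + 23.2607 = 50.2607
θ=231.2°: R = R0 + s = 27 + 23.7560 = 50.7560
θ=270°: R = R0 + s = 27 + 25.8989 = 52.8989
θ=355.4°: R = R0 + s = 27 + 0.2126 = 27.2126

θ=225.8°: 50.2607
θ=231.2°: 50.7560
θ=270°: 52.8989
θ=355.4°: 27.2126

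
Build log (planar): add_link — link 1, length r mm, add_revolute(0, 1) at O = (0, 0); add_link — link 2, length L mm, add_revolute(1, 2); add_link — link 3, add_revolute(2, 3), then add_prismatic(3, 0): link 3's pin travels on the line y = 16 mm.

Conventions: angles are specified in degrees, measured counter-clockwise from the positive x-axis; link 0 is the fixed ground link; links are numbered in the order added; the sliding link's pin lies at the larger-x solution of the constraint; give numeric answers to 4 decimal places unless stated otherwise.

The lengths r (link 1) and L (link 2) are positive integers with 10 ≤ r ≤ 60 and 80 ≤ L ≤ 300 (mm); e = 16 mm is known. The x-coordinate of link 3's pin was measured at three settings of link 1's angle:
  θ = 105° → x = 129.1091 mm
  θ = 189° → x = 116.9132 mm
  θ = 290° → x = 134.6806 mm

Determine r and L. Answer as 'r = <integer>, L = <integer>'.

constraint per measurement: (x − r cos θ)² + (r sin θ − e)² = L²
subtracting the θ₁ and θ₂ equations cancels the r² and L² terms:
r = (x₁² − x₂²) / (2[(x₁cos θ₁ + e sin θ₁) − (x₂cos θ₂ + e sin θ₂)]) = 15.0000 → r = 15
L² = (x₁ − r cos θ₁)² + (r sin θ₁ − e)² = 17688.9921 → L = 133.0000 → L = 133
check at θ₃=290°: x = 134.6806 (printed 134.6806) ✓

r = 15, L = 133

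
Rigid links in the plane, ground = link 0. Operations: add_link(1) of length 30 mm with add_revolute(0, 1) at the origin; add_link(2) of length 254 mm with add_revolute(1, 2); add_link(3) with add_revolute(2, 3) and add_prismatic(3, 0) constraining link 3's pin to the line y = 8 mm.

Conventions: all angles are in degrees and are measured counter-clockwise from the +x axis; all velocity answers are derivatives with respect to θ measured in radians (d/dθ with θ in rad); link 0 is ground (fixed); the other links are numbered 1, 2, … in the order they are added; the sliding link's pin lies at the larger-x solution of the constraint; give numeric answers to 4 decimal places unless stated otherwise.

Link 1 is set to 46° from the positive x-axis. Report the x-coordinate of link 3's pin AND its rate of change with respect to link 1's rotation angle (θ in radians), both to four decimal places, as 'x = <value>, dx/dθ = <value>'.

geometry: r = 30 mm, L = 254 mm, e = 8 mm
crank pin P = (r cos θ, r sin θ) = (20.839751, 21.580194)
h = r sin θ − e = 21.580194 − 8 = 13.580194
x = r cos θ + √(L² − h²) = 20.839751 + 253.636705 = 274.476457
dx/dθ = −r sin θ − h·r cos θ/√(L² − h²) (θ in radians; h = 13.580194) = -22.695994

x = 274.4765, dx/dθ = -22.6960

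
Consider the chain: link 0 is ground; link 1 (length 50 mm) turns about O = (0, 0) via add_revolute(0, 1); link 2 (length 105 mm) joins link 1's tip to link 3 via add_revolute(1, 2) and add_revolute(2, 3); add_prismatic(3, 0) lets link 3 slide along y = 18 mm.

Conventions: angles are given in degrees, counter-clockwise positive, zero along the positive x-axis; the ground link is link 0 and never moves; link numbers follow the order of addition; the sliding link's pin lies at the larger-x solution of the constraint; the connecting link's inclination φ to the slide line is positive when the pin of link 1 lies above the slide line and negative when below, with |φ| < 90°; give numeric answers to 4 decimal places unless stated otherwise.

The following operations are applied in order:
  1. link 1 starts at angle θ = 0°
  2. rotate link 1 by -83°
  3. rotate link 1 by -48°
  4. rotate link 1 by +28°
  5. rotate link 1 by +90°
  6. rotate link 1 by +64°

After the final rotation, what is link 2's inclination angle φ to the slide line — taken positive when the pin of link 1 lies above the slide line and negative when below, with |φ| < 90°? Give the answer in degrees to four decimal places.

geometry: r = 50 mm, L = 105 mm, e = 18 mm; θ starts at 0°
rotate link 1 by -83°: θ ← 0° -83° = -83°
rotate link 1 by -48°: θ ← -83° -48° = -131°
rotate link 1 by +28°: θ ← -131° +28° = -103°
rotate link 1 by +90°: θ ← -103° +90° = -13°
rotate link 1 by +64°: θ ← -13° +64° = 51°
h = r sin θ − e = 38.857298 − 18 = 20.857298
sin φ = h / L = 20.857298 / 105 = 0.19864093
φ = arcsin(0.19864093) = 11.457496°

11.4575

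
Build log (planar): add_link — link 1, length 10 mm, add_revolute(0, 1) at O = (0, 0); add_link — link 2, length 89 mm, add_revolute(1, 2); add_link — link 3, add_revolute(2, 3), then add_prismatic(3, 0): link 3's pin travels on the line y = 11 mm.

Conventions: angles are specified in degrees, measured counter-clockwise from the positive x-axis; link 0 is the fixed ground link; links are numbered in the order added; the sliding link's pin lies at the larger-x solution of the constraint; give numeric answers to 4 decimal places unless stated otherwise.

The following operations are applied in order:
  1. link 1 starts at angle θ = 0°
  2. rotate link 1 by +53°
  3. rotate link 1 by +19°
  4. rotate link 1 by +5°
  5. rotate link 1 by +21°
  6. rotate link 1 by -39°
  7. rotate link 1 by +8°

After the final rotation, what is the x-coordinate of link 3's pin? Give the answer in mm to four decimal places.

geometry: r = 10 mm, L = 89 mm, e = 11 mm; θ starts at 0°
rotate link 1 by +53°: θ ← 0° +53° = 53°
rotate link 1 by +19°: θ ← 53° +19° = 72°
rotate link 1 by +5°: θ ← 72° +5° = 77°
rotate link 1 by +21°: θ ← 77° +21° = 98°
rotate link 1 by -39°: θ ← 98° -39° = 59°
rotate link 1 by +8°: θ ← 59° +8° = 67°
crank pin P = (r cos θ, r sin θ) = (3.907311, 9.205049)
h = r sin θ − e = 9.205049 − 11 = -1.794951
x = r cos θ + √(L² − h²) = 3.907311 + 88.981898 = 92.889209

92.8892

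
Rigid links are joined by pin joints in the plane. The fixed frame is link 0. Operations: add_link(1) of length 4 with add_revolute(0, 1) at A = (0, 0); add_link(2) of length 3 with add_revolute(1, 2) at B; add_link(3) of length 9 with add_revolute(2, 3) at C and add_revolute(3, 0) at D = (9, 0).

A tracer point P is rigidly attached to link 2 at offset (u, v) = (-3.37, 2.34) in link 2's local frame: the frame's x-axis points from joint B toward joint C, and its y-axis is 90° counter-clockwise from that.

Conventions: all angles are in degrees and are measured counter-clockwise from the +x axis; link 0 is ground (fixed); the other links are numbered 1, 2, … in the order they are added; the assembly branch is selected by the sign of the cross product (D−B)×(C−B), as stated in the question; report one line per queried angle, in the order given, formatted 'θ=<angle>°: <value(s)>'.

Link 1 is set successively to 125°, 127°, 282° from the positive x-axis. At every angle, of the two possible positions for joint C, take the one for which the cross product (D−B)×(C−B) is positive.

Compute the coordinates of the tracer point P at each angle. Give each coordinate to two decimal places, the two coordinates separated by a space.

A=(0,0), D=(9.00,0)
θ=125°: B = A + 4.00·(cos125°, sin125°) = (-2.2943, 3.2766)
θ=125°: |BD| = 11.7600
θ=125°: circle(B,3.00) ∩ circle(D,9.00): a=2.8188, h=1.0269
θ=125°:   candidates: C₊=(0.6990,3.4775) cross=12.076; C₋=(0.1267,1.5050) cross=-12.076
θ=125°:   branch + wants cross > 0 → take C=(0.6990,3.4775) (cross=12.076)
θ=125°: ex = (C−B)/|BC| = (0.9978,0.0670); ey = (-0.0670,0.9978)
θ=125°: P = B + -3.37·ex + 2.34·ey = (-5.8134,5.3857)
θ=127°: B = A + 4.00·(cos127°, sin127°) = (-2.4073, 3.1945)
θ=127°: |BD| = 11.8461
θ=127°: circle(B,3.00) ∩ circle(D,9.00): a=2.8841, h=0.8258
θ=127°:   candidates: C₊=(0.5927,3.2120) cross=9.783; C₋=(0.1473,1.6216) cross=-9.783
θ=127°:   branch + wants cross > 0 → take C=(0.5927,3.2120) (cross=9.783)
θ=127°: ex = (C−B)/|BC| = (1.0000,0.0058); ey = (-0.0058,1.0000)
θ=127°: P = B + -3.37·ex + 2.34·ey = (-5.7908,5.5149)
θ=282°: B = A + 4.00·(cos282°, sin282°) = (0.8316, -3.9126)
θ=282°: |BD| = 9.0571
θ=282°: circle(B,3.00) ∩ circle(D,9.00): a=0.5537, h=2.9485
θ=282°:   candidates: C₊=(0.0573,-1.0142) cross=26.704; C₋=(2.6048,-6.3325) cross=-26.704
θ=282°:   branch + wants cross > 0 → take C=(0.0573,-1.0142) (cross=26.704)
θ=282°: ex = (C−B)/|BC| = (-0.2581,0.9661); ey = (-0.9661,-0.2581)
θ=282°: P = B + -3.37·ex + 2.34·ey = (-0.5593,-7.7724)

θ=125°: -5.81 5.39
θ=127°: -5.79 5.51
θ=282°: -0.56 -7.77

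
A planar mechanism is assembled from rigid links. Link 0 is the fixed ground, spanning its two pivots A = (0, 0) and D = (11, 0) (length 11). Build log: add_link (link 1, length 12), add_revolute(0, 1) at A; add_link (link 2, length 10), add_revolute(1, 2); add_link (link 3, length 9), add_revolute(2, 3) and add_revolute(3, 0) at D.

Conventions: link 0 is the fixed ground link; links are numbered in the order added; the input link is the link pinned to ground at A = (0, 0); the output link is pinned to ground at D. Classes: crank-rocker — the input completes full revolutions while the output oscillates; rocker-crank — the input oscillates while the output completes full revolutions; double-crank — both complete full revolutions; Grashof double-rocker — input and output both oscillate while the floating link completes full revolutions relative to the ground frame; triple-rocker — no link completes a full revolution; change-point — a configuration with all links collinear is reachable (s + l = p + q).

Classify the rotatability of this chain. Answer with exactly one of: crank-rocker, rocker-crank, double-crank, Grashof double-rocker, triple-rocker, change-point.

lengths: ground=11, input=12, coupler=10, output=9
sorted: s=9 (shortest), l=12 (longest), p+q=21
s + l = 21 vs p + q = 21
s + l = p + q → change-point (collinear configuration reachable)

change-point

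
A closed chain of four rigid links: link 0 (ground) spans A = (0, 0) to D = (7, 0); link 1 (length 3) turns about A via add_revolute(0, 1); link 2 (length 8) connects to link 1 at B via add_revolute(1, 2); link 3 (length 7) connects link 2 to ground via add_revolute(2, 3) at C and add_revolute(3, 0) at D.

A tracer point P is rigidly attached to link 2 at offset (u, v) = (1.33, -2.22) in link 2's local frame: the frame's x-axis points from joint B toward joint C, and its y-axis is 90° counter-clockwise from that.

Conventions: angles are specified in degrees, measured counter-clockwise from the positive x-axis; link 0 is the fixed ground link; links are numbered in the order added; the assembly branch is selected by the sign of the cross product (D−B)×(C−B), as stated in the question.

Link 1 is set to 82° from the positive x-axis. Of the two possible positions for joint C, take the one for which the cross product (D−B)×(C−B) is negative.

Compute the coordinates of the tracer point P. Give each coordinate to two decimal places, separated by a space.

A=(0,0), D=(7.00,0)
B = A + 3.00·(cos82°, sin82°) = (0.4175, 2.9708)
|BD| = 7.2218
circle(B,8.00) ∩ circle(D,7.00): a=4.6494, h=6.5102
  candidates: C₊=(7.3334,6.9921) cross=47.016; C₋=(1.9773,-4.8757) cross=-47.016
  branch - wants cross < 0 → take C=(1.9773,-4.8757) (cross=-47.016)
ex = (C−B)/|BC| = (0.1950,-0.9808); ey = (0.9808,0.1950)
P = B + 1.33·ex + -2.22·ey = (-1.5006,1.2335)

-1.50 1.23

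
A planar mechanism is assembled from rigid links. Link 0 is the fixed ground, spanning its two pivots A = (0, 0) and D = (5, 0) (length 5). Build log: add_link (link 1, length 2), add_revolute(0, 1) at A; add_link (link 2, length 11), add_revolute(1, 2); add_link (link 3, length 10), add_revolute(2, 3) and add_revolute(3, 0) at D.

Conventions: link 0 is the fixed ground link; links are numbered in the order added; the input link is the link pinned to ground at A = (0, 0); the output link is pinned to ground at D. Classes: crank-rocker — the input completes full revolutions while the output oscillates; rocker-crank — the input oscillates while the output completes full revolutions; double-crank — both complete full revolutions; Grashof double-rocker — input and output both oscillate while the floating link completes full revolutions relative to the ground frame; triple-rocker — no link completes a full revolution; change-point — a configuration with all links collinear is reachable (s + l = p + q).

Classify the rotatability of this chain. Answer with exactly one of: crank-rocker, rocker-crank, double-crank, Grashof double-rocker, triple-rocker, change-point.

lengths: ground=5, input=2, coupler=11, output=10
sorted: s=2 (shortest), l=11 (longest), p+q=15
s + l = 13 vs p + q = 15
s + l < p + q (Grashof) with shortest = input link → crank-rocker

crank-rocker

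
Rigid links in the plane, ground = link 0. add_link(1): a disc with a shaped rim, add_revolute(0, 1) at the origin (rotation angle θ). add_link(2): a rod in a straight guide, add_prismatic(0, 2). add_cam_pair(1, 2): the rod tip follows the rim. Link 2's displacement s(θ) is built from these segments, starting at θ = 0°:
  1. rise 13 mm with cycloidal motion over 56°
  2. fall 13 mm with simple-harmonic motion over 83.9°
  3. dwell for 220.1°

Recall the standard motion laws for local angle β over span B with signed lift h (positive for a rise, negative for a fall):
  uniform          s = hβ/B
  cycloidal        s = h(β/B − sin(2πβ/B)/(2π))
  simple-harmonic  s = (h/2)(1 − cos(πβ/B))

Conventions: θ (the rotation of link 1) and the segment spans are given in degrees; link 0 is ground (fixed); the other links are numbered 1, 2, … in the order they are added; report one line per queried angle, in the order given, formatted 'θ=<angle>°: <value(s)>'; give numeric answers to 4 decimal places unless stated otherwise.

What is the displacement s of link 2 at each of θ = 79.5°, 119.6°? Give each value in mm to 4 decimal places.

segment 1 (0° to 56°, cycloidal, h = 13) is passed completely: s = 0.0000 + (13) = 13.0000
θ = 79.5° falls in segment 2 (56° to 139.9°, simple-harmonic, h = -13): β = 79.5 − 56 = 23.5°, B = 83.9°; Δs = -13/2·(1 − cos(π·0.2801)) = -2.3582; s = 13.0000 − 2.3582 = 10.6418
θ = 119.6° falls in segment 2 (56° to 139.9°, simple-harmonic, h = -13): β = 119.6 − 56 = 63.6°, B = 83.9°; Δs = -13/2·(1 − cos(π·0.7580)) = -11.2109; s = 13.0000 − 11.2109 = 1.7891

θ=79.5°: 10.6418
θ=119.6°: 1.7891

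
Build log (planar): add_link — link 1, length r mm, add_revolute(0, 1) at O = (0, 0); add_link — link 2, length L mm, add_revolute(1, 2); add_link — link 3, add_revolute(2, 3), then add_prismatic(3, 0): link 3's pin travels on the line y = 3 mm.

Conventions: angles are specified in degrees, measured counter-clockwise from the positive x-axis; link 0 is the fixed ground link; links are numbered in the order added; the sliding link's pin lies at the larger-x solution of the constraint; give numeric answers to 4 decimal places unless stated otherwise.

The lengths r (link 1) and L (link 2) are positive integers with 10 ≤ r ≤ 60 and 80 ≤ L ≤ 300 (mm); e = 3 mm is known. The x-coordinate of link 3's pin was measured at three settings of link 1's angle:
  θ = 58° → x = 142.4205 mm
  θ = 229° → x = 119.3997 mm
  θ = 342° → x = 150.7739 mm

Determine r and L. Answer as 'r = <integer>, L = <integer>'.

constraint per measurement: (x − r cos θ)² + (r sin θ − e)² = L²
subtracting the θ₁ and θ₂ equations cancels the r² and L² terms:
r = (x₁² − x₂²) / (2[(x₁cos θ₁ + e sin θ₁) − (x₂cos θ₂ + e sin θ₂)]) = 19.0001 → r = 19
L² = (x₁ − r cos θ₁)² + (r sin θ₁ − e)² = 17689.0094 → L = 133.0000 → L = 133
check at θ₃=342°: x = 150.7739 (printed 150.7739) ✓

r = 19, L = 133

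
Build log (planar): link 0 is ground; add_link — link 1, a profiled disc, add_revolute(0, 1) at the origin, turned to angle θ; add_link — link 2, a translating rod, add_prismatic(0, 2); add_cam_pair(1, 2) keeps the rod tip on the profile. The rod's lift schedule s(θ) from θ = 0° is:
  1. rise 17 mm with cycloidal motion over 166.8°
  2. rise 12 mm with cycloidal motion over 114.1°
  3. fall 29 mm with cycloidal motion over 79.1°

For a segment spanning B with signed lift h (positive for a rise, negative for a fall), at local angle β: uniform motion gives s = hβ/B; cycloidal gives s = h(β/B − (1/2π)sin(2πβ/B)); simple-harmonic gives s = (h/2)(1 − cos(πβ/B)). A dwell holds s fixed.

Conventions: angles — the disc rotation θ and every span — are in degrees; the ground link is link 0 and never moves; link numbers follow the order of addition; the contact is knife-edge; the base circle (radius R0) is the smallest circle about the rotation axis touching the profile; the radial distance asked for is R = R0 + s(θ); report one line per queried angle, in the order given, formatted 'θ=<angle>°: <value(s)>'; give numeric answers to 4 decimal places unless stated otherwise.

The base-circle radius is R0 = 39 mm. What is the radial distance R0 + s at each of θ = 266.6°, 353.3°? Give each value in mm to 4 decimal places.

seg 1 [0°–166.8°] cycloidal, h=17: full span → s += 17 → s = 17.0000
seg 2 [166.8°–280.9°] cycloidal, h=12: θ=266.6° here. β=99.8, B=114.1. 12·(0.8747 − sin(2π·0.8747)/(2π)) = 11.8493 → s = 28.8493
seg 2 [166.8°–280.9°] cycloidal, h=12: full span → s += 12 → s = 29.0000
seg 3 [280.9°–360°] cycloidal, h=-29: θ=353.3° here. β=72.4, B=79.1. -29·(0.9153 − sin(2π·0.9153)/(2π)) = -28.8857 → s = 0.1143
θ=266.6°: R = R0 + s = 39 + 28.8493 = 67.8493
θ=353.3°: R = R0 + s = 39 + 0.1143 = 39.1143

θ=266.6°: 67.8493
θ=353.3°: 39.1143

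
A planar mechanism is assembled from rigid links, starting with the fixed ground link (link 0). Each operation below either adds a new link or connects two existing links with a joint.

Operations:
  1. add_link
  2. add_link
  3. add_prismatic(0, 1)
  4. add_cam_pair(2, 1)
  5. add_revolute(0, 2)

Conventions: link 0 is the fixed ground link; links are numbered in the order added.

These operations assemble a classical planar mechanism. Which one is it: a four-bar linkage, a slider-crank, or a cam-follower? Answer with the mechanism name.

links: 3 (incl. ground); joints: 1 revolute, 1 prismatic, 1 higher (cam) pair, forming one closed loop
3 links, revolute + prismatic + higher pair in one loop → cam-follower

cam-follower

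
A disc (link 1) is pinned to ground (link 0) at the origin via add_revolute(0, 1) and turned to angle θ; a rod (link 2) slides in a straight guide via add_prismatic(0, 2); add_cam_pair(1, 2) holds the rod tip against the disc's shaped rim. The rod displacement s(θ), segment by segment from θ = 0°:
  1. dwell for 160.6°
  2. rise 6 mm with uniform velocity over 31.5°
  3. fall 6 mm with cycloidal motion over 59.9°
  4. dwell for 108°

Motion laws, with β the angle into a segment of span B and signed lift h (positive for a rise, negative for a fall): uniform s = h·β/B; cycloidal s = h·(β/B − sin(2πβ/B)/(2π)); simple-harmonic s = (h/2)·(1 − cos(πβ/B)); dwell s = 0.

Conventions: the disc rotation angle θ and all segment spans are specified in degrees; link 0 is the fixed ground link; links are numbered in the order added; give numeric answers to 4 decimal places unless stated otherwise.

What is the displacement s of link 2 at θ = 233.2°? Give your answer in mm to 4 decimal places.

segment 1 (0° to 160.6°, dwell): s unchanged at 0.0000
segment 2 (160.6° to 192.1°, uniform, h = 6) is passed completely: s = 0.0000 + (6) = 6.0000
θ = 233.2° falls in segment 3 (192.1° to 252°, cycloidal, h = -6): β = 233.2 − 192.1 = 41.1°, B = 59.9°; Δs = -6·(0.6861 − sin(2π·0.6861)/(2π)) = -4.9960; s = 6.0000 − 4.9960 = 1.0040

1.0040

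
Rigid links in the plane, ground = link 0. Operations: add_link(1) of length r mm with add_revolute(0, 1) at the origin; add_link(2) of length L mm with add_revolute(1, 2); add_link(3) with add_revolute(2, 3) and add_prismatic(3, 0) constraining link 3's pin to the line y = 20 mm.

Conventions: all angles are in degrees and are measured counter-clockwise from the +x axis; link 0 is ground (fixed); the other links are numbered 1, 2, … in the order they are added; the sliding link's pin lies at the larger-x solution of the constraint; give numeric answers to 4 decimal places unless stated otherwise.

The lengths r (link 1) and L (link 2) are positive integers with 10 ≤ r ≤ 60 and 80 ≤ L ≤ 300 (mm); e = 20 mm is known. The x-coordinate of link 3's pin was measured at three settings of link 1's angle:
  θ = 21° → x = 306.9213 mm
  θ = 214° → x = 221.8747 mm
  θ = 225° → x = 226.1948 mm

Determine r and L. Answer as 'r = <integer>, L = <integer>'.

constraint per measurement: (x − r cos θ)² + (r sin θ − e)² = L²
subtracting the θ₁ and θ₂ equations cancels the r² and L² terms:
r = (x₁² − x₂²) / (2[(x₁cos θ₁ + e sin θ₁) − (x₂cos θ₂ + e sin θ₂)]) = 46.0000 → r = 46
L² = (x₁ − r cos θ₁)² + (r sin θ₁ − e)² = 69696.0013 → L = 264.0000 → L = 264
check at θ₃=225°: x = 226.1948 (printed 226.1948) ✓

r = 46, L = 264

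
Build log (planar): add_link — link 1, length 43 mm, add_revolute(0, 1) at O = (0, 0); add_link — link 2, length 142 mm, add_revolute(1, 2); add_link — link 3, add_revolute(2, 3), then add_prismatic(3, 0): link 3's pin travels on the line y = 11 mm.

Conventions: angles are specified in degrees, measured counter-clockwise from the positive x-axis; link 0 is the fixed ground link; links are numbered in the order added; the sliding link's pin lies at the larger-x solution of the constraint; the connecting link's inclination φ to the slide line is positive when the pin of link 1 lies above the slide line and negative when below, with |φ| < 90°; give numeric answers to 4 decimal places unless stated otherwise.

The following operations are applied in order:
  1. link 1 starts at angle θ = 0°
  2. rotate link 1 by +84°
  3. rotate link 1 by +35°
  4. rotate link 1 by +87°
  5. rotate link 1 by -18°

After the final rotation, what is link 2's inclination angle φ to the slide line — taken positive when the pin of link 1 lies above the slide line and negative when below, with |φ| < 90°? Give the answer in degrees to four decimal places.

geometry: r = 43 mm, L = 142 mm, e = 11 mm; θ starts at 0°
rotate link 1 by +84°: θ ← 0° +84° = 84°
rotate link 1 by +35°: θ ← 84° +35° = 119°
rotate link 1 by +87°: θ ← 119° +87° = 206°
rotate link 1 by -18°: θ ← 206° -18° = 188°
h = r sin θ − e = -5.984443 − 11 = -16.984443
sin φ = h / L = -16.984443 / 142 = -0.11960876
φ = arcsin(-0.11960876) = -6.869523°

-6.8695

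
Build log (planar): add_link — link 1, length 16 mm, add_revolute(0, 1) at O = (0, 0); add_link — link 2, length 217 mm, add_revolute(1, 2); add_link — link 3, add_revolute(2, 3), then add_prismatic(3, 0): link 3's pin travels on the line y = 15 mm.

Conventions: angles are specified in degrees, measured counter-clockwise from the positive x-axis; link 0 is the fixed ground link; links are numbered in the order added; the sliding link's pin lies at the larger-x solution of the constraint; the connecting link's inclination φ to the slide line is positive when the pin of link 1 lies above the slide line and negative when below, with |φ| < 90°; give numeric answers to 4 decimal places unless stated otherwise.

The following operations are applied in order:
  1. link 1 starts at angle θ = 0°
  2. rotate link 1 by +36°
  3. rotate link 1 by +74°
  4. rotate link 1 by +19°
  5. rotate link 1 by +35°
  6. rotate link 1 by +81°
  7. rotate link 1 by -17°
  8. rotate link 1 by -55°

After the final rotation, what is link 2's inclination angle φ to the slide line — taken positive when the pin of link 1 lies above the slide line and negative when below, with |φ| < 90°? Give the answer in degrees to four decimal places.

geometry: r = 16 mm, L = 217 mm, e = 15 mm; θ starts at 0°
rotate link 1 by +36°: θ ← 0° +36° = 36°
rotate link 1 by +74°: θ ← 36° +74° = 110°
rotate link 1 by +19°: θ ← 110° +19° = 129°
rotate link 1 by +35°: θ ← 129° +35° = 164°
rotate link 1 by +81°: θ ← 164° +81° = 245°
rotate link 1 by -17°: θ ← 245° -17° = 228°
rotate link 1 by -55°: θ ← 228° -55° = 173°
h = r sin θ − e = 1.949909 − 15 = -13.050091
sin φ = h / L = -13.050091 / 217 = -0.06013867
φ = arcsin(-0.06013867) = -3.447772°

-3.4478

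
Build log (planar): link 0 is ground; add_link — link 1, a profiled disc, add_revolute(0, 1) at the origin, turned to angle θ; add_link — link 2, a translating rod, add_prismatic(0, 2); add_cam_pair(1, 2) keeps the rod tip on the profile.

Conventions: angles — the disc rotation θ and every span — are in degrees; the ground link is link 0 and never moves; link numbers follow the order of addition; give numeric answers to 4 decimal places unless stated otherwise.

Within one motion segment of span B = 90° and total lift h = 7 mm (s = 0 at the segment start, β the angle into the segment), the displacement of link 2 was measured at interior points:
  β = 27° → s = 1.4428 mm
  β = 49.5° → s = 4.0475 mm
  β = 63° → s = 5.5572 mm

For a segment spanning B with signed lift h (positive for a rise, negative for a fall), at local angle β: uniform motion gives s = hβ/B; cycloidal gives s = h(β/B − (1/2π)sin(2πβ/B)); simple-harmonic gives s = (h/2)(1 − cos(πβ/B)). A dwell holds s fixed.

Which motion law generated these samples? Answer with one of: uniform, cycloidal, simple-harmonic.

candidates at β/B = r: uniform s = h·r (linear in β); cycloidal s = h·(r − sin(2πr)/(2π)); simple-harmonic s = (h/2)(1 − cos(πr))
β=27°: printed 1.4428 | uniform 2.1000, cycloidal 1.0404, simple-harmonic 1.4428
β=49.5°: printed 4.0475 | uniform 3.8500, cycloidal 4.1943, simple-harmonic 4.0475
β=63°: printed 5.5572 | uniform 4.9000, cycloidal 5.9596, simple-harmonic 5.5572
only one law matches every sample → simple-harmonic

simple-harmonic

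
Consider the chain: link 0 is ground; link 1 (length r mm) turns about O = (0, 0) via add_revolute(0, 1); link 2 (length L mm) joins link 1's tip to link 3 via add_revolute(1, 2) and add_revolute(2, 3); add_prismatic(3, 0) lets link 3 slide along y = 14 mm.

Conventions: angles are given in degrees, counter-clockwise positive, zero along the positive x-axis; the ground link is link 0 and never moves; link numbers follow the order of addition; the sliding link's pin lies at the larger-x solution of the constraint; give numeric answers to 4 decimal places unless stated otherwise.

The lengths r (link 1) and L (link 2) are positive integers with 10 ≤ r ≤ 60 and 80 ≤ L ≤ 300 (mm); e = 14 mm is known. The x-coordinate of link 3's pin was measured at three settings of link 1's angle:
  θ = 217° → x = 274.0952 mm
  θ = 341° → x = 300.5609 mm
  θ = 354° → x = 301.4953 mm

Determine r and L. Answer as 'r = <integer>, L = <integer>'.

constraint per measurement: (x − r cos θ)² + (r sin θ − e)² = L²
subtracting the θ₁ and θ₂ equations cancels the r² and L² terms:
r = (x₁² − x₂²) / (2[(x₁cos θ₁ + e sin θ₁) − (x₂cos θ₂ + e sin θ₂)]) = 15.0000 → r = 15
L² = (x₁ − r cos θ₁)² + (r sin θ₁ − e)² = 82369.0058 → L = 287.0000 → L = 287
check at θ₃=354°: x = 301.4953 (printed 301.4953) ✓

r = 15, L = 287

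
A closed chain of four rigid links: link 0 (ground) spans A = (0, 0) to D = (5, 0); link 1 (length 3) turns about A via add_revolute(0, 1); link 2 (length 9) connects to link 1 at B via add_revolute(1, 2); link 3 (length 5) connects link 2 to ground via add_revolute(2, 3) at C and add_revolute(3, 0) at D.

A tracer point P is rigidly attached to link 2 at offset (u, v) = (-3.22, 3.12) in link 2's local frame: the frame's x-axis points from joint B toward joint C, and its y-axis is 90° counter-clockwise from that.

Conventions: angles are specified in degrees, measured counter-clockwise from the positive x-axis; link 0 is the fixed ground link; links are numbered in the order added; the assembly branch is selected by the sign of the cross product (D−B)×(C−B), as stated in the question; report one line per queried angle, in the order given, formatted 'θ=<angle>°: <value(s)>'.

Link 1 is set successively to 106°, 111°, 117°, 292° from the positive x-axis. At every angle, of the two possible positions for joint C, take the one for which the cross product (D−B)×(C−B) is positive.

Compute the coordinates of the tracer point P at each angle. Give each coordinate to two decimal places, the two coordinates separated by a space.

A=(0,0), D=(5.00,0)
θ=106°: B = A + 3.00·(cos106°, sin106°) = (-0.8269, 2.8838)
θ=106°: |BD| = 6.5015
θ=106°: circle(B,9.00) ∩ circle(D,5.00): a=7.5575, h=4.8872
θ=106°:   candidates: C₊=(8.1142,3.9118) cross=31.774; C₋=(3.7787,-4.8485) cross=-31.774
θ=106°:   branch + wants cross > 0 → take C=(8.1142,3.9118) (cross=31.774)
θ=106°: ex = (C−B)/|BC| = (0.9935,0.1142); ey = (-0.1142,0.9935)
θ=106°: P = B + -3.22·ex + 3.12·ey = (-4.3822,5.6156)
θ=111°: B = A + 3.00·(cos111°, sin111°) = (-1.0751, 2.8007)
θ=111°: |BD| = 6.6896
θ=111°: circle(B,9.00) ∩ circle(D,5.00): a=7.5304, h=4.9288
θ=111°:   candidates: C₊=(7.8271,4.1240) cross=32.972; C₋=(3.7000,-4.8280) cross=-32.972
θ=111°:   branch + wants cross > 0 → take C=(7.8271,4.1240) (cross=32.972)
θ=111°: ex = (C−B)/|BC| = (0.9891,0.1470); ey = (-0.1470,0.9891)
θ=111°: P = B + -3.22·ex + 3.12·ey = (-4.7188,5.4134)
θ=117°: B = A + 3.00·(cos117°, sin117°) = (-1.3620, 2.6730)
θ=117°: |BD| = 6.9007
θ=117°: circle(B,9.00) ∩ circle(D,5.00): a=7.5079, h=4.9630
θ=117°:   candidates: C₊=(7.4822,4.3403) cross=34.248; C₋=(3.6374,-4.8107) cross=-34.248
θ=117°:   branch + wants cross > 0 → take C=(7.4822,4.3403) (cross=34.248)
θ=117°: ex = (C−B)/|BC| = (0.9827,0.1853); ey = (-0.1853,0.9827)
θ=117°: P = B + -3.22·ex + 3.12·ey = (-5.1042,5.1425)
θ=292°: B = A + 3.00·(cos292°, sin292°) = (1.1238, -2.7816)
θ=292°: |BD| = 4.7709
θ=292°: circle(B,9.00) ∩ circle(D,5.00): a=8.2543, h=3.5869
θ=292°:   candidates: C₊=(5.7389,4.9451) cross=17.113; C₋=(9.9214,-0.8833) cross=-17.113
θ=292°:   branch + wants cross > 0 → take C=(5.7389,4.9451) (cross=17.113)
θ=292°: ex = (C−B)/|BC| = (0.5128,0.8585); ey = (-0.8585,0.5128)
θ=292°: P = B + -3.22·ex + 3.12·ey = (-3.2059,-3.9461)

θ=106°: -4.38 5.62
θ=111°: -4.72 5.41
θ=117°: -5.10 5.14
θ=292°: -3.21 -3.95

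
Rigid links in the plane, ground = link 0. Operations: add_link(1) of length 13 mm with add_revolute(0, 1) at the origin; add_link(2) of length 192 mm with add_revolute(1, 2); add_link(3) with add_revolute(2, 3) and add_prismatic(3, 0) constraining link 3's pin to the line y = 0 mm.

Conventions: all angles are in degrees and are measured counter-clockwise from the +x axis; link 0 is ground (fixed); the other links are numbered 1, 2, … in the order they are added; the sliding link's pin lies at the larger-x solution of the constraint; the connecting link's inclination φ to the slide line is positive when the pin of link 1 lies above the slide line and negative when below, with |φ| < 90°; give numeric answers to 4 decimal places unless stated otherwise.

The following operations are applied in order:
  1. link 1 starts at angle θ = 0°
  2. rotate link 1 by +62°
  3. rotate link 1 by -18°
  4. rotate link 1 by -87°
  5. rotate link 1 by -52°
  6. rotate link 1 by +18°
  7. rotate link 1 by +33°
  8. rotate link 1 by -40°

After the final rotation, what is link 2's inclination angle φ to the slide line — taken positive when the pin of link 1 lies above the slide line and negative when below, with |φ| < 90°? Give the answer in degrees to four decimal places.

geometry: r = 13 mm, L = 192 mm, e = 0 mm; θ starts at 0°
rotate link 1 by +62°: θ ← 0° +62° = 62°
rotate link 1 by -18°: θ ← 62° -18° = 44°
rotate link 1 by -87°: θ ← 44° -87° = -43°
rotate link 1 by -52°: θ ← -43° -52° = -95°
rotate link 1 by +18°: θ ← -95° +18° = -77°
rotate link 1 by +33°: θ ← -77° +33° = -44°
rotate link 1 by -40°: θ ← -44° -40° = -84°
h = r sin θ − e = -12.928785 − 0 = -12.928785
sin φ = h / L = -12.928785 / 192 = -0.06733742
φ = arcsin(-0.06733742) = -3.861072°

-3.8611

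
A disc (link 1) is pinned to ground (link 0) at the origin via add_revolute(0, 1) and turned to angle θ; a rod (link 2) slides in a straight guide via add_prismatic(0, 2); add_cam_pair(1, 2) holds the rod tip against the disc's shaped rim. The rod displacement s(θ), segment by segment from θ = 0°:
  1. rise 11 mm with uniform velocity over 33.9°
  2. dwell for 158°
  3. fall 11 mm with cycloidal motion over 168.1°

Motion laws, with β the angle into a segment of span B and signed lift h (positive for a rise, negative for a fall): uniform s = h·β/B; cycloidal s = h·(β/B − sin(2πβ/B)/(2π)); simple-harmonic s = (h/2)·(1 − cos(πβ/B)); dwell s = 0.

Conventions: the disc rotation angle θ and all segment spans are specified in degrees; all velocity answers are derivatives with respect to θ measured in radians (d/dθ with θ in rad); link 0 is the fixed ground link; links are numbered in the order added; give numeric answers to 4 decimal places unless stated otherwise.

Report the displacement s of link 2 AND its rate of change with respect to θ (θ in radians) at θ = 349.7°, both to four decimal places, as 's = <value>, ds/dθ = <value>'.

segment 1 (0° to 33.9°, uniform, h = 11) is passed completely: s = 0.0000 + (11) = 11.0000
segment 2 (33.9° to 191.9°, dwell): s unchanged at 11.0000
θ = 349.7° falls in segment 3 (191.9° to 360°, cycloidal, h = -11): β = 349.7 − 191.9 = 157.8°, B = 168.1°; Δs = -11·(0.9387 − sin(2π·0.9387)/(2π)) = -10.9835; s = 11.0000 − 10.9835 = 0.0165
velocity in seg [191.9°–360°] (cycloidal), θ in radians: β = 157.8° = 2.7541 rad, B = 168.1° = 2.9339 rad; ds/dθ = (h/B)(1 − cos(2πβ/B)) = ((-11)/2.9339)(1 − cos(2π·0.9387)) = -0.274439 mm/rad

s = 0.0165, ds/dθ = -0.2744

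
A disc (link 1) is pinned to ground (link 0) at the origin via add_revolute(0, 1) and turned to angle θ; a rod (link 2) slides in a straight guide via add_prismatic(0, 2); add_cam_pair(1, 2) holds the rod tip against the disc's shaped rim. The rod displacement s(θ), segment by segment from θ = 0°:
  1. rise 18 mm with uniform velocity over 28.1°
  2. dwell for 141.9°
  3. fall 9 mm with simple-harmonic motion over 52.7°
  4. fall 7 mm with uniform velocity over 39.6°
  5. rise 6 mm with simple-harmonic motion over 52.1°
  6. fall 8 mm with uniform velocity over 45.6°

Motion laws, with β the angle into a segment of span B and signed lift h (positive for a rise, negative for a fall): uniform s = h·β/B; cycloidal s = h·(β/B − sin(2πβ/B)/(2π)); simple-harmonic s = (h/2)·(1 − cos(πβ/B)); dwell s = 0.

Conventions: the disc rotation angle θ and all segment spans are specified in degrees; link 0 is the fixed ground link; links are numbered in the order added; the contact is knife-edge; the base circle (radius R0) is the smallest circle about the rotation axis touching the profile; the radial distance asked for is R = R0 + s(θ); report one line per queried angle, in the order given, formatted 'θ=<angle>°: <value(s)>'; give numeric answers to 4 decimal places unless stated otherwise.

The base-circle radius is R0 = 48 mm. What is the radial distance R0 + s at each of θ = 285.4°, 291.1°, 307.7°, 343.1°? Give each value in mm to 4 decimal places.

segment 1 (0° to 28.1°, uniform, h = 18) is passed completely: s = 0.0000 + (18) = 18.0000
segment 2 (28.1° to 170°, dwell): s unchanged at 18.0000
segment 3 (170° to 222.7°, simple-harmonic, h = -9) is passed completely: s = 18.0000 + (-9) = 9.0000
segment 4 (222.7° to 262.3°, uniform, h = -7) is passed completely: s = 9.0000 + (-7) = 2.0000
θ = 285.4° falls in segment 5 (262.3° to 314.4°, simple-harmonic, h = 6): β = 285.4 − 262.3 = 23.1°, B = 52.1°; Δs = 6/2·(1 − cos(π·0.4434)) = 2.4692; s = 2.0000 + 2.4692 = 4.4692
θ = 291.1° falls in segment 5 (262.3° to 314.4°, simple-harmonic, h = 6): β = 291.1 − 262.3 = 28.8°, B = 52.1°; Δs = 6/2·(1 − cos(π·0.5528)) = 3.4952; s = 2.0000 + 3.4952 = 5.4952
θ = 307.7° falls in segment 5 (262.3° to 314.4°, simple-harmonic, h = 6): β = 307.7 − 262.3 = 45.4°, B = 52.1°; Δs = 6/2·(1 − cos(π·0.8714)) = 5.7585; s = 2.0000 + 5.7585 = 7.7585
segment 5 (262.3° to 314.4°, simple-harmonic, h = 6) is passed completely: s = 2.0000 + (6) = 8.0000
θ = 343.1° falls in segment 6 (314.4° to 360°, uniform, h = -8): β = 343.1 − 314.4 = 28.7°, B = 45.6°; Δs = -8·28.7/45.6 = -5.0351; s = 8.0000 − 5.0351 = 2.9649
θ=285.4°: R = R0 + s = 48 + 4.4692 = 52.4692
θ=291.1°: R = R0 + s = 48 + 5.4952 = 53.4952
θ=307.7°: R = R0 + s = 48 + 7.7585 = 55.7585
θ=343.1°: R = R0 + s = 48 + 2.9649 = 50.9649

θ=285.4°: 52.4692
θ=291.1°: 53.4952
θ=307.7°: 55.7585
θ=343.1°: 50.9649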